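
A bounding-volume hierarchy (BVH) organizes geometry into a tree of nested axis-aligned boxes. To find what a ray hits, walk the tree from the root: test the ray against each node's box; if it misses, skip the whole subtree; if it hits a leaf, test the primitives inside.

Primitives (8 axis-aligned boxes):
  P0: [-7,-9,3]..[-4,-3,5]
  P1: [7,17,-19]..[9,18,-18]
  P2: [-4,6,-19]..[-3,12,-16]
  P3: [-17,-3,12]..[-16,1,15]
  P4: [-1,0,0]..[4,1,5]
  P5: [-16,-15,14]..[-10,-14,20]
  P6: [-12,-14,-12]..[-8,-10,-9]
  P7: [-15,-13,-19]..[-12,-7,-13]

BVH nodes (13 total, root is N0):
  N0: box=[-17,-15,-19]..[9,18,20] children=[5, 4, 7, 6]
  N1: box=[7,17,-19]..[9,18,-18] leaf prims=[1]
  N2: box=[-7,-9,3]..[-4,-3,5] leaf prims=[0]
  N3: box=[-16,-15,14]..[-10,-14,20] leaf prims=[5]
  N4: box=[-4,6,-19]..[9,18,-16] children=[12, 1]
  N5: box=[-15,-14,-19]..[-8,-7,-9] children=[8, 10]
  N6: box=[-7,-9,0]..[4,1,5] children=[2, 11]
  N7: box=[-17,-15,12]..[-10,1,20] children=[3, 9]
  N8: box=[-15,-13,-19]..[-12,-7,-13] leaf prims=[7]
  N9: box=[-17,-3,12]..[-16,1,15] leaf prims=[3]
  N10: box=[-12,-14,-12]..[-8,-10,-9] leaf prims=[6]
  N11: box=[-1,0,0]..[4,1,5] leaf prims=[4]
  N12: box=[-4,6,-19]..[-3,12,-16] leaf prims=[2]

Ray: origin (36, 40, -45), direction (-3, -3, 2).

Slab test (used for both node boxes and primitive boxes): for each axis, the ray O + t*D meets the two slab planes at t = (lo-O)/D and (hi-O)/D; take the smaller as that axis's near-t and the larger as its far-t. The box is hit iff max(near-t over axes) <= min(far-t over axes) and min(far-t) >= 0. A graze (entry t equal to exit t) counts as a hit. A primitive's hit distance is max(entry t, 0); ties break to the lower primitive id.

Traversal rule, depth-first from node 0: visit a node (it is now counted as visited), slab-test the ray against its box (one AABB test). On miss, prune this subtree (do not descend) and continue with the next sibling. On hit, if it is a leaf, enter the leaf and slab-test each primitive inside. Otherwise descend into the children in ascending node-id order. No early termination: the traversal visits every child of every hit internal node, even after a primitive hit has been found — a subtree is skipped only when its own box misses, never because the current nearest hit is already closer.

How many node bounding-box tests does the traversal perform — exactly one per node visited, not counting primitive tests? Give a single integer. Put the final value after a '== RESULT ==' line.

Walk:
N0 x:[9,53/3] y:[22/3,55/3] z:[13,65/2] -> hit [13,53/3], descend [4, 5, 6, 7]
  N4 x:[9,40/3] y:[22/3,34/3] z:[13,29/2] -> miss, prune
  N5 x:[44/3,17] y:[47/3,18] z:[13,18] -> hit [47/3,17], descend [8, 10]
    N8 x:[16,17] y:[47/3,53/3] z:[13,16] -> hit [16,16] leaf, test {P7@t=16}
    N10 x:[44/3,16] y:[50/3,18] z:[33/2,18] -> miss, prune
  N6 x:[32/3,43/3] y:[13,49/3] z:[45/2,25] -> miss, prune
  N7 x:[46/3,53/3] y:[13,55/3] z:[57/2,65/2] -> miss, prune

7 AABB tests over nodes [0, 4, 5, 8, 10, 6, 7]; 1 leaf entered; closest P7.

== RESULT ==
7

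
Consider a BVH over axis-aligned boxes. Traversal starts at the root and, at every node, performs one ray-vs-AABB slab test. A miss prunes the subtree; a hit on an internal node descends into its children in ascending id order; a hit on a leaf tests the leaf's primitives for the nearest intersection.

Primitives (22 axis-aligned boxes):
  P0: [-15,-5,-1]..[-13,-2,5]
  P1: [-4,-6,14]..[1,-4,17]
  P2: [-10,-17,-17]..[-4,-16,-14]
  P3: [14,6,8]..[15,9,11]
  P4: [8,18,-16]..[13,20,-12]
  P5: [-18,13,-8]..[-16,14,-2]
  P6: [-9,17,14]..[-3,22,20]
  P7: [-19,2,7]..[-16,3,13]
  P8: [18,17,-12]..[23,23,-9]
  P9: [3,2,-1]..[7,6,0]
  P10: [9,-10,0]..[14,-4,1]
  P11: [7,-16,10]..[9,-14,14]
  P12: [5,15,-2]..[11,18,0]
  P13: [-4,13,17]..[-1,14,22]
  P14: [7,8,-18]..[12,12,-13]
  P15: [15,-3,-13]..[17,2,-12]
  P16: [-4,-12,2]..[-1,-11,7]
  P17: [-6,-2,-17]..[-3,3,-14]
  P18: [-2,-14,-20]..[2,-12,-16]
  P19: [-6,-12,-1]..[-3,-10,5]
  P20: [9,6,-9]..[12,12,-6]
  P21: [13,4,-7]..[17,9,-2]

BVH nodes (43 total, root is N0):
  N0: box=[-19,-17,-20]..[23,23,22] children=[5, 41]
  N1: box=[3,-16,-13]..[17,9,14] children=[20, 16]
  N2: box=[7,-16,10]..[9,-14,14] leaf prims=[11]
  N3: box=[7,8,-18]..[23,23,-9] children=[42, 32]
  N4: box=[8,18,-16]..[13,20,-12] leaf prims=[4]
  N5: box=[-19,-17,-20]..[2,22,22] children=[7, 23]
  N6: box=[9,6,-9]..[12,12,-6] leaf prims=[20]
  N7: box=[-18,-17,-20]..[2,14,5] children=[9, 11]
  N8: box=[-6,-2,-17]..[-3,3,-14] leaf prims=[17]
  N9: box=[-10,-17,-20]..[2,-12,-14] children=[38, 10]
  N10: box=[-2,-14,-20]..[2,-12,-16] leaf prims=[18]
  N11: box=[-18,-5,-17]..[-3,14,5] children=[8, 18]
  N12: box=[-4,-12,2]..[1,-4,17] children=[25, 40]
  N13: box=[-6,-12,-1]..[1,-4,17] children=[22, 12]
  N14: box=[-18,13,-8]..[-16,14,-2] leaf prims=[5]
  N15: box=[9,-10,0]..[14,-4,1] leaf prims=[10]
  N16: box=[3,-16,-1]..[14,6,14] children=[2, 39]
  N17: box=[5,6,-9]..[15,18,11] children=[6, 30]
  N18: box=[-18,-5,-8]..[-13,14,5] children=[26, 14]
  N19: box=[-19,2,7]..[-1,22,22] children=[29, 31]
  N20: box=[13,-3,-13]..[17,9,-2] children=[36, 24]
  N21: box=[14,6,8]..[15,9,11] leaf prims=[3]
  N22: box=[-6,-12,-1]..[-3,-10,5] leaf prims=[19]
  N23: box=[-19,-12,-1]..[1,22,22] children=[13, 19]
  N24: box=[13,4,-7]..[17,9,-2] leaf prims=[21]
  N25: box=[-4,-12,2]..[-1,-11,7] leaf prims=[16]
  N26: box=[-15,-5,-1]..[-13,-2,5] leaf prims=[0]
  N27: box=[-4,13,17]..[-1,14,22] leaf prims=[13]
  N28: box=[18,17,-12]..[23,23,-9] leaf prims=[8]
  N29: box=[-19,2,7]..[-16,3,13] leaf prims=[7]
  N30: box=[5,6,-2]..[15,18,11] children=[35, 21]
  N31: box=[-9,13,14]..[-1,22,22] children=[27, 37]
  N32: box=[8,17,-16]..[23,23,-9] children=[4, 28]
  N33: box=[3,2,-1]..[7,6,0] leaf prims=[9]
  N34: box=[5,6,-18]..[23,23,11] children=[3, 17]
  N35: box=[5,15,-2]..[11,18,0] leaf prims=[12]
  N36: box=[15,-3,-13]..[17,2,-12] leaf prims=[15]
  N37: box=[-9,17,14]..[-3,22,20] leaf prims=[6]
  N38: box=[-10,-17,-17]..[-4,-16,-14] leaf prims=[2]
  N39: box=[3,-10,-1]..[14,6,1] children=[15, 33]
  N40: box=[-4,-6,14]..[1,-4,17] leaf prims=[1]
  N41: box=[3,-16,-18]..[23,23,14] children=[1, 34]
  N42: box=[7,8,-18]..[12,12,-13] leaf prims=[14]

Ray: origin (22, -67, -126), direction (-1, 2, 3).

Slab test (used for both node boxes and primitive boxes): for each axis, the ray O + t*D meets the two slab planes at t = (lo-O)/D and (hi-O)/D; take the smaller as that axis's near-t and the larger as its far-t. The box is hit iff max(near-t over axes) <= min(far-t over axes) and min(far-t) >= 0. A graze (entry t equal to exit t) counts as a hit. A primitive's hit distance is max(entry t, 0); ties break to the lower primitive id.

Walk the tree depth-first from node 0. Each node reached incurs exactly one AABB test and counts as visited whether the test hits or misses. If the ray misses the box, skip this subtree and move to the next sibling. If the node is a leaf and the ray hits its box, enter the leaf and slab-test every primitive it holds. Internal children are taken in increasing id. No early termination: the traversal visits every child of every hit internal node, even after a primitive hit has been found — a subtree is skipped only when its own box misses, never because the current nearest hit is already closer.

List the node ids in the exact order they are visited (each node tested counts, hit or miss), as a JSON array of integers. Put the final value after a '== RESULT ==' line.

Walk:
N0 x:[-1,41] y:[25,45] z:[106/3,148/3] -> hit [106/3,41], descend [5, 41]
  N5 x:[20,41] y:[25,89/2] z:[106/3,148/3] -> hit [106/3,41], descend [7, 23]
    N7 x:[20,40] y:[25,81/2] z:[106/3,131/3] -> hit [106/3,40], descend [9, 11]
      N9 x:[20,32] y:[25,55/2] z:[106/3,112/3] -> miss, prune
      N11 x:[25,40] y:[31,81/2] z:[109/3,131/3] -> hit [109/3,40], descend [8, 18]
        N8 x:[25,28] y:[65/2,35] z:[109/3,112/3] -> miss, prune
        N18 x:[35,40] y:[31,81/2] z:[118/3,131/3] -> hit [118/3,40], descend [14, 26]
          N14 x:[38,40] y:[40,81/2] z:[118/3,124/3] -> hit [40,40] leaf, test {P5@t=40}
          N26 x:[35,37] y:[31,65/2] z:[125/3,131/3] -> miss, prune
    N23 x:[21,41] y:[55/2,89/2] z:[125/3,148/3] -> miss, prune
  N41 x:[-1,19] y:[51/2,45] z:[36,140/3] -> miss, prune

11 AABB tests over nodes [0, 5, 7, 9, 11, 8, 18, 14, 26, 23, 41]; 1 leaf entered; closest P5.

== RESULT ==
[0, 5, 7, 9, 11, 8, 18, 14, 26, 23, 41]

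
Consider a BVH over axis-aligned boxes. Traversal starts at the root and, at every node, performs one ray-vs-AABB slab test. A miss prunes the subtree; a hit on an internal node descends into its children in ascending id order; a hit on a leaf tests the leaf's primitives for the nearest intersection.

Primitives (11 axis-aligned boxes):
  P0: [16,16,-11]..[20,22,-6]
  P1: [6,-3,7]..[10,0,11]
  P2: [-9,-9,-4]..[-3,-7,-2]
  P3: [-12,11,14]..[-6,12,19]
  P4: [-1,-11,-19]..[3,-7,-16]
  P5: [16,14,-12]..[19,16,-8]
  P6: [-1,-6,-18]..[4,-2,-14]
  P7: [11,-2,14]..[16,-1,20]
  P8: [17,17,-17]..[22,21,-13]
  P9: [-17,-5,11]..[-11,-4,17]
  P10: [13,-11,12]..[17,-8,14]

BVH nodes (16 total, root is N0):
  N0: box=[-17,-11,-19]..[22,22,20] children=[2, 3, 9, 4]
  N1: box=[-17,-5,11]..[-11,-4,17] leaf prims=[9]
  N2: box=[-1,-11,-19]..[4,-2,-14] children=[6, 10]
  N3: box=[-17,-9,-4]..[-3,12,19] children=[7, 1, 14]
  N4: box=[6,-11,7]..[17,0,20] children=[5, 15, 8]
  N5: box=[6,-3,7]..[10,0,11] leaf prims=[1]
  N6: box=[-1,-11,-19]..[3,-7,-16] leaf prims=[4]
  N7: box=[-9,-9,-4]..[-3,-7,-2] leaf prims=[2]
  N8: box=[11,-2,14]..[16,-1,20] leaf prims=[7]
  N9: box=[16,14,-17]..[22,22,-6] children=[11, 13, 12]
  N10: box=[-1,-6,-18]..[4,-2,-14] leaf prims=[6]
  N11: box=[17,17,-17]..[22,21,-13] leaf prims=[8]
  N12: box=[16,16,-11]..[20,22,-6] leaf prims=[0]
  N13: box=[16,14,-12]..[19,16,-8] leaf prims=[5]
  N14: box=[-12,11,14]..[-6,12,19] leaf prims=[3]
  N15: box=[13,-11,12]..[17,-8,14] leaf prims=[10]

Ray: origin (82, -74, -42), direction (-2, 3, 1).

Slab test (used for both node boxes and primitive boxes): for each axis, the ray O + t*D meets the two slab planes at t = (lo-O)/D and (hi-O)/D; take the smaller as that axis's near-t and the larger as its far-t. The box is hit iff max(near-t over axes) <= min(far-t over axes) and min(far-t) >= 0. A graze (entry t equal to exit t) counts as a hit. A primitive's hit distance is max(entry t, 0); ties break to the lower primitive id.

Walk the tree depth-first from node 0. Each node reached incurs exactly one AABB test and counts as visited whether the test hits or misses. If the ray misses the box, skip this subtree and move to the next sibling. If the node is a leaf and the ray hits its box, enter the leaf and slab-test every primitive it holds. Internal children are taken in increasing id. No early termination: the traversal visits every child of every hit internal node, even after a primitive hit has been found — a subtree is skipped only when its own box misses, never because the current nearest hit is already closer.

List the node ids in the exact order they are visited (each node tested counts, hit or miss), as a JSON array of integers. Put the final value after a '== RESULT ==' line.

Walk:
N0 x:[30,99/2] y:[21,32] z:[23,62] -> hit [30,32], descend [2, 3, 4, 9]
  N2 x:[39,83/2] y:[21,24] z:[23,28] -> miss, prune
  N3 x:[85/2,99/2] y:[65/3,86/3] z:[38,61] -> miss, prune
  N4 x:[65/2,38] y:[21,74/3] z:[49,62] -> miss, prune
  N9 x:[30,33] y:[88/3,32] z:[25,36] -> hit [30,32], descend [11, 12, 13]
    N11 x:[30,65/2] y:[91/3,95/3] z:[25,29] -> miss, prune
    N12 x:[31,33] y:[30,32] z:[31,36] -> hit [31,32] leaf, test {P0@t=31}
    N13 x:[63/2,33] y:[88/3,30] z:[30,34] -> miss, prune

Visited [0, 2, 3, 4, 9, 11, 12, 13]. Tests: 8 box, 1 leaf. Nearest: P0.

== RESULT ==
[0, 2, 3, 4, 9, 11, 12, 13]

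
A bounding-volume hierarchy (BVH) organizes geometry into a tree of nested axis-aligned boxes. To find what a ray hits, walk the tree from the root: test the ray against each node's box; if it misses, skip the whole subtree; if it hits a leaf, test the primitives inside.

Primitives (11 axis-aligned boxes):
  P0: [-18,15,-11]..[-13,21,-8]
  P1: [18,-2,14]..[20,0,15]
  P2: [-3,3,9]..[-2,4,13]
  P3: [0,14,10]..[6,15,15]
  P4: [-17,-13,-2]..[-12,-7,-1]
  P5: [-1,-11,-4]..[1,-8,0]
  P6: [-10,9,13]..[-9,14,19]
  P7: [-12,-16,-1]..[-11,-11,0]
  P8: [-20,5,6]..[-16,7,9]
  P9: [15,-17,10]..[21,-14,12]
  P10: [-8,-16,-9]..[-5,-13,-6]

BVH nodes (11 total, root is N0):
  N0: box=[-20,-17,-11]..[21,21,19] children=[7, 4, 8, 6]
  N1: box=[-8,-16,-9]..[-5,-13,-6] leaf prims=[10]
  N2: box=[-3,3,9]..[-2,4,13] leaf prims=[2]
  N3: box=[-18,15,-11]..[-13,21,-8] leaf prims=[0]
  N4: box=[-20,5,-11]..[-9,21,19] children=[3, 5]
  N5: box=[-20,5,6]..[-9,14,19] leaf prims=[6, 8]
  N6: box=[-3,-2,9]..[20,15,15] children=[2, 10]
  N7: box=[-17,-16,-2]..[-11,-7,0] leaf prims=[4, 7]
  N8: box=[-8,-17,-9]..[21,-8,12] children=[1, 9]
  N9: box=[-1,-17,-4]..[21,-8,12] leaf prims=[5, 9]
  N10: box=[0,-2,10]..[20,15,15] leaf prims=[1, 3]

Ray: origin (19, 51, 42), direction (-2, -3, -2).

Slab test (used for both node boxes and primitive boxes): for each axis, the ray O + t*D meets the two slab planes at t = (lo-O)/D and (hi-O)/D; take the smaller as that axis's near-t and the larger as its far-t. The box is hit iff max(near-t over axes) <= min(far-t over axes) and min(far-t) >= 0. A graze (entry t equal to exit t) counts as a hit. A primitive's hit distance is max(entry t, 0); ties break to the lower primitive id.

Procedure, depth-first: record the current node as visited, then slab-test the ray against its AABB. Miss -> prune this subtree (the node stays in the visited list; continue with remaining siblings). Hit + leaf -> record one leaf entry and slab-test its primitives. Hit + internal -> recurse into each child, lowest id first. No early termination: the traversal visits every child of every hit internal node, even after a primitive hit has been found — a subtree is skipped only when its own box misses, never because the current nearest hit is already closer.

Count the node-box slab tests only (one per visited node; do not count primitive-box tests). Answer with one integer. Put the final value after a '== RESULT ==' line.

Traverse from the root:
N0 x:[-1,39/2] y:[10,68/3] z:[23/2,53/2] -> hit [23/2,39/2], descend [4, 6, 7, 8]
  N4 x:[14,39/2] y:[10,46/3] z:[23/2,53/2] -> hit [14,46/3], descend [3, 5]
    N3 x:[16,37/2] y:[10,12] z:[25,53/2] -> miss, prune
    N5 x:[14,39/2] y:[37/3,46/3] z:[23/2,18] -> hit [14,46/3] leaf, test {P6@t=14, P8(miss)}
  N6 x:[-1/2,11] y:[12,53/3] z:[27/2,33/2] -> miss, prune
  N7 x:[15,18] y:[58/3,67/3] z:[21,22] -> miss, prune
  N8 x:[-1,27/2] y:[59/3,68/3] z:[15,51/2] -> miss, prune

Visited [0, 4, 3, 5, 6, 7, 8]. Tests: 7 box, 1 leaf. Nearest: P6.

== RESULT ==
7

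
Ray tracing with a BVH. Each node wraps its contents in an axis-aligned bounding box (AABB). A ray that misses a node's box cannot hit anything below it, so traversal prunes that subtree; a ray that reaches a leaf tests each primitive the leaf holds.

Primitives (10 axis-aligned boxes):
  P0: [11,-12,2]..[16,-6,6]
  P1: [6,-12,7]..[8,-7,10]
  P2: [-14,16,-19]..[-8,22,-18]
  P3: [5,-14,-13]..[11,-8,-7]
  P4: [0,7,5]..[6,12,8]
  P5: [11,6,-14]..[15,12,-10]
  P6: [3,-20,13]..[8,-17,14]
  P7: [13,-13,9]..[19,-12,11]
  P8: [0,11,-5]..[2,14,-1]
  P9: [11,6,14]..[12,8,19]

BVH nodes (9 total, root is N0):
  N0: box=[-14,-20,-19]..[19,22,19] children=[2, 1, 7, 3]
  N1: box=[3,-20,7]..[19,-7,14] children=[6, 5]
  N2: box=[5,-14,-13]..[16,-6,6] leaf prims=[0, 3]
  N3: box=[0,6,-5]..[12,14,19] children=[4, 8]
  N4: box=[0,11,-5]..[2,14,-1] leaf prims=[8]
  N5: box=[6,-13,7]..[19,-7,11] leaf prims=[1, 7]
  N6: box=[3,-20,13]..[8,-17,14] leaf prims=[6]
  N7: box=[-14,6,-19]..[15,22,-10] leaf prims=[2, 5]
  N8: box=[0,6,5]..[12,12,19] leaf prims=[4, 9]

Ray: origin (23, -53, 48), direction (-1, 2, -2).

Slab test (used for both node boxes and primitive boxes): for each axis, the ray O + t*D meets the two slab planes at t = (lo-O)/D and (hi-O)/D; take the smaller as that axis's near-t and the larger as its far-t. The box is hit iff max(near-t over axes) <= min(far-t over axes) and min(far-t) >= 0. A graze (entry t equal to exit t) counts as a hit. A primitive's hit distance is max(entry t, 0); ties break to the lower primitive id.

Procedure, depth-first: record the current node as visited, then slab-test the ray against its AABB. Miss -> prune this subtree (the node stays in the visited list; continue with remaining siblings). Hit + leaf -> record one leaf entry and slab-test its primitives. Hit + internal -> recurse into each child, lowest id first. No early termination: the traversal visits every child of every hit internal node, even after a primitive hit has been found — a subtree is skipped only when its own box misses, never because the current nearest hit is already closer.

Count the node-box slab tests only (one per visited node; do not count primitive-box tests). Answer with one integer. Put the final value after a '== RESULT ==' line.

Traverse from the root:
N0 x:[4,37] y:[33/2,75/2] z:[29/2,67/2] -> hit [33/2,67/2], descend [1, 2, 3, 7]
  N1 x:[4,20] y:[33/2,23] z:[17,41/2] -> hit [17,20], descend [5, 6]
    N5 x:[4,17] y:[20,23] z:[37/2,41/2] -> miss, prune
    N6 x:[15,20] y:[33/2,18] z:[17,35/2] -> hit [17,35/2] leaf, test {P6@t=17}
  N2 x:[7,18] y:[39/2,47/2] z:[21,61/2] -> miss, prune
  N3 x:[11,23] y:[59/2,67/2] z:[29/2,53/2] -> miss, prune
  N7 x:[8,37] y:[59/2,75/2] z:[29,67/2] -> hit [59/2,67/2] leaf, test {P2(miss), P5(miss)}

Summary -> nodes [0, 1, 5, 6, 2, 3, 7]; box-tests=7; leaf-entries=2; first=P6

== RESULT ==
7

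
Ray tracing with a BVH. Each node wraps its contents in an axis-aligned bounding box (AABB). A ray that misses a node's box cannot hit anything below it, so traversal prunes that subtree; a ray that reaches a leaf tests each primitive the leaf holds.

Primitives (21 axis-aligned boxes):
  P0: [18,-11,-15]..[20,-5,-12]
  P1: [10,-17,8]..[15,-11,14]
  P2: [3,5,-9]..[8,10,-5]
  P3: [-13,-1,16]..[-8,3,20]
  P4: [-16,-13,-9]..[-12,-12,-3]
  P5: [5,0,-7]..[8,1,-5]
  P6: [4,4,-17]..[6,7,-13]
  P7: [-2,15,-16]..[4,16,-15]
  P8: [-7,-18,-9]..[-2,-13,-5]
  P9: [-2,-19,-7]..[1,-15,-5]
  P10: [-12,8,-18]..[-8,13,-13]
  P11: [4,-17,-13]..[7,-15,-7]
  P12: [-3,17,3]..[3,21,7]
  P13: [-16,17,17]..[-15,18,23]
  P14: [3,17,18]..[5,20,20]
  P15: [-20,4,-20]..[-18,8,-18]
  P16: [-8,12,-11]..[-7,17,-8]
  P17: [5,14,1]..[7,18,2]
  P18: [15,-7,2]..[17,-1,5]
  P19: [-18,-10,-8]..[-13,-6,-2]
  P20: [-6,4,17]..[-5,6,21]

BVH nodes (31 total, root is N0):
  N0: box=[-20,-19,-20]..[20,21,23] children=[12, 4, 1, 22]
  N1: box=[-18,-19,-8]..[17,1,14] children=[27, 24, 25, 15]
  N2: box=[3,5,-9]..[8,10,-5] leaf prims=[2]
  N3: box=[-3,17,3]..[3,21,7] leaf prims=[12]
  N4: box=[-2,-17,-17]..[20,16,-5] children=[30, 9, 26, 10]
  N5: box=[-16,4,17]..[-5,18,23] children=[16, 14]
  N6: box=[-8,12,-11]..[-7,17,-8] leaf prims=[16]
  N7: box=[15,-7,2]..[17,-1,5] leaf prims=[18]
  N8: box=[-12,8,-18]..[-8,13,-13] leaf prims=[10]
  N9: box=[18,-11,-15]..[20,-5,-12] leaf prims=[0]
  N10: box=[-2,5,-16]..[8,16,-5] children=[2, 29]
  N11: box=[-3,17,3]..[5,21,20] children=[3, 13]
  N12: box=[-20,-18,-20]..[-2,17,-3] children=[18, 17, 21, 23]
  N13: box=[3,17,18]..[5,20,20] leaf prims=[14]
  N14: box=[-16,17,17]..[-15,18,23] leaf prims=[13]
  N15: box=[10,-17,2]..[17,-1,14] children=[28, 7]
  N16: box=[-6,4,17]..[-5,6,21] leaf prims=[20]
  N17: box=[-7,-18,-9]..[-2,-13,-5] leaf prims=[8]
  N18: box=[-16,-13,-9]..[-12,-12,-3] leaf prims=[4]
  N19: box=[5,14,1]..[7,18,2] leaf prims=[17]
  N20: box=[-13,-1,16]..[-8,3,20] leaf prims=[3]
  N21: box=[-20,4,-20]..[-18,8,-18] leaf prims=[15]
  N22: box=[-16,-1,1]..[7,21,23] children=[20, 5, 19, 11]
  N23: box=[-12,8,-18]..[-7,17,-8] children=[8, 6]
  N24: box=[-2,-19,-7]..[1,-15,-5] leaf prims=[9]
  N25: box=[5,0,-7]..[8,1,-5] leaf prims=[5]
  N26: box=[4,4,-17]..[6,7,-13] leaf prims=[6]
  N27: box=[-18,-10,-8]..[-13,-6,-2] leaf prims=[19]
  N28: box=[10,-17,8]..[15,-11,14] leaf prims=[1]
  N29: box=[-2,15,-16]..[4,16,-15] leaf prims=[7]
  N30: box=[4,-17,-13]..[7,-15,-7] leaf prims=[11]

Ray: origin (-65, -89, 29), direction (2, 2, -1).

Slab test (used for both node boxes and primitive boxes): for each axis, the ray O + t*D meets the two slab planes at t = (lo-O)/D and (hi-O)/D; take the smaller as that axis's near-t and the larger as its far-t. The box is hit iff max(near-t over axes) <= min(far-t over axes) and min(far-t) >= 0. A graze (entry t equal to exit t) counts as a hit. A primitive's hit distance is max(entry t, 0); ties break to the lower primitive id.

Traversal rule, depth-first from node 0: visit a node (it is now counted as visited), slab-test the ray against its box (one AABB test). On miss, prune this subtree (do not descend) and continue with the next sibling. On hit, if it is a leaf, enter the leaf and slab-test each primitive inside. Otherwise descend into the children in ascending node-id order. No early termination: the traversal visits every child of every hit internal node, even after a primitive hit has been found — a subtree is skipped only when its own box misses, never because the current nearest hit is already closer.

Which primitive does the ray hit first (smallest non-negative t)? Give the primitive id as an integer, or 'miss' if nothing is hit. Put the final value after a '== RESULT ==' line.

Walk:
N0 x:[45/2,85/2] y:[35,55] z:[6,49] -> hit [35,85/2], descend [1, 4, 12, 22]
  N1 x:[47/2,41] y:[35,45] z:[15,37] -> hit [35,37], descend [15, 24, 25, 27]
    N15 x:[75/2,41] y:[36,44] z:[15,27] -> miss, prune
    N24 x:[63/2,33] y:[35,37] z:[34,36] -> miss, prune
    N25 x:[35,73/2] y:[89/2,45] z:[34,36] -> miss, prune
    N27 x:[47/2,26] y:[79/2,83/2] z:[31,37] -> miss, prune
  N4 x:[63/2,85/2] y:[36,105/2] z:[34,46] -> hit [36,85/2], descend [9, 10, 26, 30]
    N9 x:[83/2,85/2] y:[39,42] z:[41,44] -> hit [83/2,42] leaf, test {P0@t=83/2}
    N10 x:[63/2,73/2] y:[47,105/2] z:[34,45] -> miss, prune
    N26 x:[69/2,71/2] y:[93/2,48] z:[42,46] -> miss, prune
    N30 x:[69/2,36] y:[36,37] z:[36,42] -> hit [36,36] leaf, test {P11@t=36}
  N12 x:[45/2,63/2] y:[71/2,53] z:[32,49] -> miss, prune
  N22 x:[49/2,36] y:[44,55] z:[6,28] -> miss, prune

Visited [0, 1, 15, 24, 25, 27, 4, 9, 10, 26, 30, 12, 22]. Tests: 13 box, 2 leaf. Nearest: P11.

== RESULT ==
11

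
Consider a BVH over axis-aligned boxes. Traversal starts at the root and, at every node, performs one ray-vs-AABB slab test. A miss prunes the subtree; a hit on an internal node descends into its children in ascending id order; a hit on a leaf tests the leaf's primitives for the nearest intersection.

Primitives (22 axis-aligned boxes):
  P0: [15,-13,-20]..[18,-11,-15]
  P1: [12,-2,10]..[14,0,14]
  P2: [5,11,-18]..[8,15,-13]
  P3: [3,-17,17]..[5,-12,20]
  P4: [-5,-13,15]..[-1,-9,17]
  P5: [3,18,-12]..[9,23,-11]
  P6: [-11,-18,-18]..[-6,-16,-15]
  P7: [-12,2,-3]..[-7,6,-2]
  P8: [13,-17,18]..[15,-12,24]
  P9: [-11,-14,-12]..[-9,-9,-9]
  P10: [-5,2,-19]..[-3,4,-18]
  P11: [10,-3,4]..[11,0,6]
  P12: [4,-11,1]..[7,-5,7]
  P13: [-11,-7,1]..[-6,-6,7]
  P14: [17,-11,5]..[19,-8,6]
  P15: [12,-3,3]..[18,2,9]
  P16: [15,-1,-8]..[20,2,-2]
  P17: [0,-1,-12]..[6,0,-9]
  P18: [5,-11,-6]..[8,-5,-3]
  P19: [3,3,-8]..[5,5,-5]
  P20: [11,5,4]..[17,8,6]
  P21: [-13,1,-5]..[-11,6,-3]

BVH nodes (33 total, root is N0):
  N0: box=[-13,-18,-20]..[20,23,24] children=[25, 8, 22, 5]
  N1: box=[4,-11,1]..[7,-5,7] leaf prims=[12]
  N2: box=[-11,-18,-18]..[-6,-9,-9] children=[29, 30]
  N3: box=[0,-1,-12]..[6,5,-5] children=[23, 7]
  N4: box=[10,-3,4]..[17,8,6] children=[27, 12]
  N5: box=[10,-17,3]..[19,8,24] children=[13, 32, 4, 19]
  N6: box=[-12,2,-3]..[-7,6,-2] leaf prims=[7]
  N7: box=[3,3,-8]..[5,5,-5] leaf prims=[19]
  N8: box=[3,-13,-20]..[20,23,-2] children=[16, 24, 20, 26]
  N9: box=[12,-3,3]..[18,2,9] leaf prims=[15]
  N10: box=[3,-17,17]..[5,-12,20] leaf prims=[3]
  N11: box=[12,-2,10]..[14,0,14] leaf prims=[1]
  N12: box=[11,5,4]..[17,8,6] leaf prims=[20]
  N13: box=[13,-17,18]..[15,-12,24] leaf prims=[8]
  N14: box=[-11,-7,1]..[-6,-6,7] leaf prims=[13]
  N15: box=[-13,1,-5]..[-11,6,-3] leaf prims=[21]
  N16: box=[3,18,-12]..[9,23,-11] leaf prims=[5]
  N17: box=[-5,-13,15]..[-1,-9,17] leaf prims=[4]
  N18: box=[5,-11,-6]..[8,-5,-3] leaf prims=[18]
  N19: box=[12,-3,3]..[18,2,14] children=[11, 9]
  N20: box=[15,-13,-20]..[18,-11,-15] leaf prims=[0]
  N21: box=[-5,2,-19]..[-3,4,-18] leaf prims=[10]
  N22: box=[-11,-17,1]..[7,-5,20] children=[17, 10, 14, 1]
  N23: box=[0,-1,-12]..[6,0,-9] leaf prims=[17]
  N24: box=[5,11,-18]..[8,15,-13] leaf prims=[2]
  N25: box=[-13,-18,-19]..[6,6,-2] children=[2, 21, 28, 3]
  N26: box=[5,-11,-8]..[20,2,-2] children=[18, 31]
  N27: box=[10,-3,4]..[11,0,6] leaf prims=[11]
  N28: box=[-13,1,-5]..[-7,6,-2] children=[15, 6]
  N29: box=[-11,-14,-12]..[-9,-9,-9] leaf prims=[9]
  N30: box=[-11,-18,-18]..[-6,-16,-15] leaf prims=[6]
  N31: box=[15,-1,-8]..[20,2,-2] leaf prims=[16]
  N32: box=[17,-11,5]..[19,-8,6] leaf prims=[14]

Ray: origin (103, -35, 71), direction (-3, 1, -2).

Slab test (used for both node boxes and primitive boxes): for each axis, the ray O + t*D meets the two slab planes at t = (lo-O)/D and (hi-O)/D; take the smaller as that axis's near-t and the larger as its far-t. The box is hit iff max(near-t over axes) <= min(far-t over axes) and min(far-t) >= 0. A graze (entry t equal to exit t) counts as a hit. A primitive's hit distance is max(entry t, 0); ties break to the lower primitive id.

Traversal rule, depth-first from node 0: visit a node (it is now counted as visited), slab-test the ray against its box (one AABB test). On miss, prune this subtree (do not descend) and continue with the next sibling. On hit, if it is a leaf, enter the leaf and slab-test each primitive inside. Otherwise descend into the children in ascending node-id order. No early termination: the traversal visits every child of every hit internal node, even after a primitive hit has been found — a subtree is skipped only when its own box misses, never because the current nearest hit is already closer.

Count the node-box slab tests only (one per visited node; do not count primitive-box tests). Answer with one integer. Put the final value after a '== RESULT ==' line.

Walk:
N0 x:[83/3,116/3] y:[17,58] z:[47/2,91/2] -> hit [83/3,116/3], descend [5, 8, 22, 25]
  N5 x:[28,31] y:[18,43] z:[47/2,34] -> hit [28,31], descend [4, 13, 19, 32]
    N4 x:[86/3,31] y:[32,43] z:[65/2,67/2] -> miss, prune
    N13 x:[88/3,30] y:[18,23] z:[47/2,53/2] -> miss, prune
    N19 x:[85/3,91/3] y:[32,37] z:[57/2,34] -> miss, prune
    N32 x:[28,86/3] y:[24,27] z:[65/2,33] -> miss, prune
  N8 x:[83/3,100/3] y:[22,58] z:[73/2,91/2] -> miss, prune
  N22 x:[32,38] y:[18,30] z:[51/2,35] -> miss, prune
  N25 x:[97/3,116/3] y:[17,41] z:[73/2,45] -> hit [73/2,116/3], descend [2, 3, 21, 28]
    N2 x:[109/3,38] y:[17,26] z:[40,89/2] -> miss, prune
    N3 x:[97/3,103/3] y:[34,40] z:[38,83/2] -> miss, prune
    N21 x:[106/3,36] y:[37,39] z:[89/2,45] -> miss, prune
    N28 x:[110/3,116/3] y:[36,41] z:[73/2,38] -> hit [110/3,38], descend [6, 15]
      N6 x:[110/3,115/3] y:[37,41] z:[73/2,37] -> hit [37,37] leaf, test {P7@t=37}
      N15 x:[38,116/3] y:[36,41] z:[37,38] -> hit [38,38] leaf, test {P21@t=38}

15 AABB tests over nodes [0, 5, 4, 13, 19, 32, 8, 22, 25, 2, 3, 21, 28, 6, 15]; 2 leaves entered; closest P7.

== RESULT ==
15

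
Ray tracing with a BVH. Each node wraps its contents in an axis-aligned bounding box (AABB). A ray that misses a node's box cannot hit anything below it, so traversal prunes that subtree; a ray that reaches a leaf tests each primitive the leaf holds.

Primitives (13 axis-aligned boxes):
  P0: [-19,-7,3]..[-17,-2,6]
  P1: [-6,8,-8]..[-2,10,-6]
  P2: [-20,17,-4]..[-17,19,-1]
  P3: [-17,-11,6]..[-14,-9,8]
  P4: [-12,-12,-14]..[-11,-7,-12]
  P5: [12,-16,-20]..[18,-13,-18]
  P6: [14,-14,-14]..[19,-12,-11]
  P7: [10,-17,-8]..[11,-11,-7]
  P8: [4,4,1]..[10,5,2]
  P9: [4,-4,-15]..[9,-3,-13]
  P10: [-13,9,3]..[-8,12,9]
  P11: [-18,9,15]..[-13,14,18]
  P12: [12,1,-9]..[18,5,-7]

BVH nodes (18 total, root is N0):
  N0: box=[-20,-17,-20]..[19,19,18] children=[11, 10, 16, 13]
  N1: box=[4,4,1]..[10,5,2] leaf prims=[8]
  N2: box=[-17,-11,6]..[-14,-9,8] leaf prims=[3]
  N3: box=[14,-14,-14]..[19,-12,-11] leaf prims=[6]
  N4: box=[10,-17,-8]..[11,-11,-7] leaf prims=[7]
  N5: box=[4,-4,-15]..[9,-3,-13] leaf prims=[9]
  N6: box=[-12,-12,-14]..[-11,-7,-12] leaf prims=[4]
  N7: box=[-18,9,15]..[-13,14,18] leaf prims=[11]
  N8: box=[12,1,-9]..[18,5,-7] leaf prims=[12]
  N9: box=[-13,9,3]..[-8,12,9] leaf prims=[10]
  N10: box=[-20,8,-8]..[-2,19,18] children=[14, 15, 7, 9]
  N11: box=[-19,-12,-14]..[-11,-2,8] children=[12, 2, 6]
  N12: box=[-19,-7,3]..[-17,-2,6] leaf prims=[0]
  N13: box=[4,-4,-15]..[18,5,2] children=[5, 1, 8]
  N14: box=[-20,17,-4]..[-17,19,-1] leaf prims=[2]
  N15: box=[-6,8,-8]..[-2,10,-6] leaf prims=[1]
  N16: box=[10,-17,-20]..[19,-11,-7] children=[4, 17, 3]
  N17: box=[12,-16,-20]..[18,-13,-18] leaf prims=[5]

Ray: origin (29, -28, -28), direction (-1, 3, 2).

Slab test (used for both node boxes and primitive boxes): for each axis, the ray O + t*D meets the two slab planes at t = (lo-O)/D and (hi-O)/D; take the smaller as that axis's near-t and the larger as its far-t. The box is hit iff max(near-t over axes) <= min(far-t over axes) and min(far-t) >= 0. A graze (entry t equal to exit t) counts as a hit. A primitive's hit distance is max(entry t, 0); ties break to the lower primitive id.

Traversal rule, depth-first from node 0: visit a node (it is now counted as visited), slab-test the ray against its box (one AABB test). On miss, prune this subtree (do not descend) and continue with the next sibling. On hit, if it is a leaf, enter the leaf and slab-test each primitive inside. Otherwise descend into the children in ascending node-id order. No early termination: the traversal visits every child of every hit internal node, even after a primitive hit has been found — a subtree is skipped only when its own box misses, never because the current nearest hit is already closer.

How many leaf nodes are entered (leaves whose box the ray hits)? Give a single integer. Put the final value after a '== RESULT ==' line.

Traverse from the root:
N0 x:[10,49] y:[11/3,47/3] z:[4,23] -> hit [10,47/3], descend [10, 11, 13, 16]
  N10 x:[31,49] y:[12,47/3] z:[10,23] -> miss, prune
  N11 x:[40,48] y:[16/3,26/3] z:[7,18] -> miss, prune
  N13 x:[11,25] y:[8,11] z:[13/2,15] -> hit [11,11], descend [1, 5, 8]
    N1 x:[19,25] y:[32/3,11] z:[29/2,15] -> miss, prune
    N5 x:[20,25] y:[8,25/3] z:[13/2,15/2] -> miss, prune
    N8 x:[11,17] y:[29/3,11] z:[19/2,21/2] -> miss, prune
  N16 x:[10,19] y:[11/3,17/3] z:[4,21/2] -> miss, prune

8 AABB tests over nodes [0, 10, 11, 13, 1, 5, 8, 16]; 0 leaves entered; closest miss.

== RESULT ==
0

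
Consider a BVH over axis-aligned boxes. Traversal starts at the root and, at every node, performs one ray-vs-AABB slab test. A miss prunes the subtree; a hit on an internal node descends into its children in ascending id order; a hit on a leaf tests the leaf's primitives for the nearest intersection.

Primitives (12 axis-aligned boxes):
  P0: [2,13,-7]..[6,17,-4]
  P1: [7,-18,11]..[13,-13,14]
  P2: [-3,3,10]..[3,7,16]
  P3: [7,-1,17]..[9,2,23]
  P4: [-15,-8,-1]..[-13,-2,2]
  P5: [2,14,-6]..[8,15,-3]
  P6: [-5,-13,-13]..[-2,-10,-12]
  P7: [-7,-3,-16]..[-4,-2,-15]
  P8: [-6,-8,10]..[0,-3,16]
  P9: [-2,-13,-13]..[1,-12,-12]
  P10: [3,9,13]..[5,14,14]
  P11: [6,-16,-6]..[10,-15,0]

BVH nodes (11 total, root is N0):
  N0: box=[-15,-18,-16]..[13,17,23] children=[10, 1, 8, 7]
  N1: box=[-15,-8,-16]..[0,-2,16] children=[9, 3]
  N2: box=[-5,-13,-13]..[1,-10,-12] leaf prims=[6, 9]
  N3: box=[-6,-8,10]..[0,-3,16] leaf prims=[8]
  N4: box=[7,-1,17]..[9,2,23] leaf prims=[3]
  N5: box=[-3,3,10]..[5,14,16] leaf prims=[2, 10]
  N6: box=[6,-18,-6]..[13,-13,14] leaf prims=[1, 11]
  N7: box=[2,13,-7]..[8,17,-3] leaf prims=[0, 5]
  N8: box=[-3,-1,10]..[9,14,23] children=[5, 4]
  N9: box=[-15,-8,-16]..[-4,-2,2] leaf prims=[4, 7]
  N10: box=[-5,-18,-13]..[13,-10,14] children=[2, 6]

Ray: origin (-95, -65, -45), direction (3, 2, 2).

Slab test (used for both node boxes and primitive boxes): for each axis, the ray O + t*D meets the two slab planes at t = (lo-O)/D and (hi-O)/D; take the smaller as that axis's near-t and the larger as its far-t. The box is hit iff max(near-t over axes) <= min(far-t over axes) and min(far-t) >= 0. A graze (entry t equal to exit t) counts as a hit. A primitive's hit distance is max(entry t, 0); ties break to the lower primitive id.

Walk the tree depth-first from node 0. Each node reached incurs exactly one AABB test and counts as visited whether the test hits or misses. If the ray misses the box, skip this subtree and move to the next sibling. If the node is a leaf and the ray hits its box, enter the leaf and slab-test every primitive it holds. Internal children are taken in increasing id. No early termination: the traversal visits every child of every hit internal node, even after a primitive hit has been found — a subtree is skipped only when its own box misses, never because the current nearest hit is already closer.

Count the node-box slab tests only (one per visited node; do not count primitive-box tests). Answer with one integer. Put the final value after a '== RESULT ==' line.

Traverse from the root:
N0 x:[80/3,36] y:[47/2,41] z:[29/2,34] -> hit [80/3,34], descend [1, 7, 8, 10]
  N1 x:[80/3,95/3] y:[57/2,63/2] z:[29/2,61/2] -> hit [57/2,61/2], descend [3, 9]
    N3 x:[89/3,95/3] y:[57/2,31] z:[55/2,61/2] -> hit [89/3,61/2] leaf, test {P8@t=89/3}
    N9 x:[80/3,91/3] y:[57/2,63/2] z:[29/2,47/2] -> miss, prune
  N7 x:[97/3,103/3] y:[39,41] z:[19,21] -> miss, prune
  N8 x:[92/3,104/3] y:[32,79/2] z:[55/2,34] -> hit [32,34], descend [4, 5]
    N4 x:[34,104/3] y:[32,67/2] z:[31,34] -> miss, prune
    N5 x:[92/3,100/3] y:[34,79/2] z:[55/2,61/2] -> miss, prune
  N10 x:[30,36] y:[47/2,55/2] z:[16,59/2] -> miss, prune

Visited [0, 1, 3, 9, 7, 8, 4, 5, 10]. Tests: 9 box, 1 leaf. Nearest: P8.

== RESULT ==
9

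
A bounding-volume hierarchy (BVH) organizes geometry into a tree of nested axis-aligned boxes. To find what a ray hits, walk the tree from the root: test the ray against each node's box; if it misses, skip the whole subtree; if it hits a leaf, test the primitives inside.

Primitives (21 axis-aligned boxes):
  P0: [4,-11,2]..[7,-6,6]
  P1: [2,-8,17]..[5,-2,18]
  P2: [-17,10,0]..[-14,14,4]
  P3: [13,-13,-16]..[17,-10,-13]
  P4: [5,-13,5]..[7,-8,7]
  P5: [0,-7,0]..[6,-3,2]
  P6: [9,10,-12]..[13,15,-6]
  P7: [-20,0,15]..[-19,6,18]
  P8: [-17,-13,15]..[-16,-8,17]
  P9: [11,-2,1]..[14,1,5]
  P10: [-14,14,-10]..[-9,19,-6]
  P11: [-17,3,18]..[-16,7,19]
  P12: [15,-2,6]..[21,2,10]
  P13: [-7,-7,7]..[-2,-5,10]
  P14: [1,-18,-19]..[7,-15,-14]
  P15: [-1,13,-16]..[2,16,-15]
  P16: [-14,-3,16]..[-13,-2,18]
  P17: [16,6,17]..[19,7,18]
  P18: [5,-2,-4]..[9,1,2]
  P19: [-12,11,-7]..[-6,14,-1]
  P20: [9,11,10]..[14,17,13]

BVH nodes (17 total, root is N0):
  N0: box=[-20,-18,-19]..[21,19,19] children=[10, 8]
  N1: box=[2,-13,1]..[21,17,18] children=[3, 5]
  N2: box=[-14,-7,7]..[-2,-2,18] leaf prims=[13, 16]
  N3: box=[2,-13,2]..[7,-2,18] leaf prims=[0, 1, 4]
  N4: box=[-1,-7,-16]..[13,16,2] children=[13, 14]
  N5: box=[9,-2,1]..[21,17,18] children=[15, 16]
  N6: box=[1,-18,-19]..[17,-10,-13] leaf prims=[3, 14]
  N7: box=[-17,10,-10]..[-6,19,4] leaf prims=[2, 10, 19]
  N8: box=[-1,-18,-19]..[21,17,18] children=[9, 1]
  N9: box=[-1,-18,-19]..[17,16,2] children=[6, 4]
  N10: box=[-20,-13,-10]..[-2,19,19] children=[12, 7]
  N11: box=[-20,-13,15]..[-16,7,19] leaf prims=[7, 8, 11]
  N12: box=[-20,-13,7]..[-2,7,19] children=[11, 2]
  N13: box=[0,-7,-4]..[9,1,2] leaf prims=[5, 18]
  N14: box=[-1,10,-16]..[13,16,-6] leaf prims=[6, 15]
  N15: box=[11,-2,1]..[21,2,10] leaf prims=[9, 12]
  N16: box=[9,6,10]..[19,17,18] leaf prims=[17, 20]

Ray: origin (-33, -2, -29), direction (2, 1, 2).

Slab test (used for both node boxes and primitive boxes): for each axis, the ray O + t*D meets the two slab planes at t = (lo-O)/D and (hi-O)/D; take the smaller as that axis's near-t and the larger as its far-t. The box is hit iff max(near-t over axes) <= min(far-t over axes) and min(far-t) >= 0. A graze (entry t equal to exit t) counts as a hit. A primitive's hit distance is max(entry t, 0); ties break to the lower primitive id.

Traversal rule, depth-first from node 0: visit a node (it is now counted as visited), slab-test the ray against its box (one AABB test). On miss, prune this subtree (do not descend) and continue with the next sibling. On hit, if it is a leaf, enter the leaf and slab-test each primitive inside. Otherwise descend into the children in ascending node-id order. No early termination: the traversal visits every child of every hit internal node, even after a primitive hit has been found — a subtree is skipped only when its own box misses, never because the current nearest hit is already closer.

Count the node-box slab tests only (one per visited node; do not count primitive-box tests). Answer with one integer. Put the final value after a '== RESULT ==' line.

Traverse from the root:
N0 x:[13/2,27] y:[-16,21] z:[5,24] -> hit [13/2,21], descend [8, 10]
  N8 x:[16,27] y:[-16,19] z:[5,47/2] -> hit [16,19], descend [1, 9]
    N1 x:[35/2,27] y:[-11,19] z:[15,47/2] -> hit [35/2,19], descend [3, 5]
      N3 x:[35/2,20] y:[-11,0] z:[31/2,47/2] -> miss, prune
      N5 x:[21,27] y:[0,19] z:[15,47/2] -> miss, prune
    N9 x:[16,25] y:[-16,18] z:[5,31/2] -> miss, prune
  N10 x:[13/2,31/2] y:[-11,21] z:[19/2,24] -> hit [19/2,31/2], descend [7, 12]
    N7 x:[8,27/2] y:[12,21] z:[19/2,33/2] -> hit [12,27/2] leaf, test {P2(miss), P10(miss), P19@t=13}
    N12 x:[13/2,31/2] y:[-11,9] z:[18,24] -> miss, prune

Summary -> nodes [0, 8, 1, 3, 5, 9, 10, 7, 12]; box-tests=9; leaf-entries=1; first=P19

== RESULT ==
9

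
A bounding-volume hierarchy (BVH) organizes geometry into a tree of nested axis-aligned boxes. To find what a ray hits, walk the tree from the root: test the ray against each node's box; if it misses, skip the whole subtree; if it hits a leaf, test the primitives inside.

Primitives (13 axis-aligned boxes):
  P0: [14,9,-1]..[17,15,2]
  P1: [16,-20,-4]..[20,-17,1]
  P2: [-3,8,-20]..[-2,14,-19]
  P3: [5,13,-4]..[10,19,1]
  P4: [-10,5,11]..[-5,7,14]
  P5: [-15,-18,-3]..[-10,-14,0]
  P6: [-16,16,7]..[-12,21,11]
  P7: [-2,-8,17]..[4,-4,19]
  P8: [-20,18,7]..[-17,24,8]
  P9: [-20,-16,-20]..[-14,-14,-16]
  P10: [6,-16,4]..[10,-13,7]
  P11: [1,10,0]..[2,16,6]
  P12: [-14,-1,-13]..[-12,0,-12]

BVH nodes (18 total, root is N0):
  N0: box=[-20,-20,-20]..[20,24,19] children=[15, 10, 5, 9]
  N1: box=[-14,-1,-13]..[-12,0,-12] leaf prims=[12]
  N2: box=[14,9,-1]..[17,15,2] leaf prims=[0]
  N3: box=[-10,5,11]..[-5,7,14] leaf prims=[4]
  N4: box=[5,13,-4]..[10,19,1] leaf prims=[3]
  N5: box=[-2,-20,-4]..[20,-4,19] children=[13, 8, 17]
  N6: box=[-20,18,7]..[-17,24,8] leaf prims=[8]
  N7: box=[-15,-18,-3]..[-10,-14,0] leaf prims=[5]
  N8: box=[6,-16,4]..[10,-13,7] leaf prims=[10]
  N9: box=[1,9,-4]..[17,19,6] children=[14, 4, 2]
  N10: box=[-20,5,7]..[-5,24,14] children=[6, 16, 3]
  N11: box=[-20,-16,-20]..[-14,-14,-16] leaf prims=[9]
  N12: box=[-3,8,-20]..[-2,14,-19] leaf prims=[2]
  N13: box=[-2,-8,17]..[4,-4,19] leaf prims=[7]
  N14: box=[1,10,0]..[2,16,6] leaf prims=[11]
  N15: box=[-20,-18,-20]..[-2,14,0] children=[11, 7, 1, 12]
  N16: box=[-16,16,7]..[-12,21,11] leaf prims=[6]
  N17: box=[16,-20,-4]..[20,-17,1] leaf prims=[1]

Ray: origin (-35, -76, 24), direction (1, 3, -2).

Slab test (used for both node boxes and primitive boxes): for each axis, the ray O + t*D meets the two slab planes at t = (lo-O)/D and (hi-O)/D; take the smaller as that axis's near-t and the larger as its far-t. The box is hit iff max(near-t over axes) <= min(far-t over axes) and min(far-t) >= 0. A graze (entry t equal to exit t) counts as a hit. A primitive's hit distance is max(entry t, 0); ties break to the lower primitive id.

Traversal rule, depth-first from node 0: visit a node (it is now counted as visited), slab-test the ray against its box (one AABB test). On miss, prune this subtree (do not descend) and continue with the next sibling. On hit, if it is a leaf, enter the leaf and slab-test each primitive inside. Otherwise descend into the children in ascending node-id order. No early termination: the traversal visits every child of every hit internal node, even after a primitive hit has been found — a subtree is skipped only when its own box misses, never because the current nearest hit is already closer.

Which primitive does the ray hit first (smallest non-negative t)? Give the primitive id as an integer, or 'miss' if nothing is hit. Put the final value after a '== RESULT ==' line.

Traverse from the root:
N0 x:[15,55] y:[56/3,100/3] z:[5/2,22] -> hit [56/3,22], descend [5, 9, 10, 15]
  N5 x:[33,55] y:[56/3,24] z:[5/2,14] -> miss, prune
  N9 x:[36,52] y:[85/3,95/3] z:[9,14] -> miss, prune
  N10 x:[15,30] y:[27,100/3] z:[5,17/2] -> miss, prune
  N15 x:[15,33] y:[58/3,30] z:[12,22] -> hit [58/3,22], descend [1, 7, 11, 12]
    N1 x:[21,23] y:[25,76/3] z:[18,37/2] -> miss, prune
    N7 x:[20,25] y:[58/3,62/3] z:[12,27/2] -> miss, prune
    N11 x:[15,21] y:[20,62/3] z:[20,22] -> hit [20,62/3] leaf, test {P9@t=20}
    N12 x:[32,33] y:[28,30] z:[43/2,22] -> miss, prune

Summary -> nodes [0, 5, 9, 10, 15, 1, 7, 11, 12]; box-tests=9; leaf-entries=1; first=P9

== RESULT ==
9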